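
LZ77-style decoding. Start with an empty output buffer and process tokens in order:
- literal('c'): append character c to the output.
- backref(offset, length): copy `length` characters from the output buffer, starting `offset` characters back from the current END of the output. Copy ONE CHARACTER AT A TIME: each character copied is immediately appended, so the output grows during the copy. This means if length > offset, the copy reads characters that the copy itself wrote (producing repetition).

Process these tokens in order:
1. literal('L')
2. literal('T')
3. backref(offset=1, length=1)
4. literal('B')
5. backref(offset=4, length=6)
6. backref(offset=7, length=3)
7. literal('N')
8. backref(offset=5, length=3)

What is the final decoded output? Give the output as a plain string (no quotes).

Token 1: literal('L'). Output: "L"
Token 2: literal('T'). Output: "LT"
Token 3: backref(off=1, len=1). Copied 'T' from pos 1. Output: "LTT"
Token 4: literal('B'). Output: "LTTB"
Token 5: backref(off=4, len=6) (overlapping!). Copied 'LTTBLT' from pos 0. Output: "LTTBLTTBLT"
Token 6: backref(off=7, len=3). Copied 'BLT' from pos 3. Output: "LTTBLTTBLTBLT"
Token 7: literal('N'). Output: "LTTBLTTBLTBLTN"
Token 8: backref(off=5, len=3). Copied 'TBL' from pos 9. Output: "LTTBLTTBLTBLTNTBL"

Answer: LTTBLTTBLTBLTNTBL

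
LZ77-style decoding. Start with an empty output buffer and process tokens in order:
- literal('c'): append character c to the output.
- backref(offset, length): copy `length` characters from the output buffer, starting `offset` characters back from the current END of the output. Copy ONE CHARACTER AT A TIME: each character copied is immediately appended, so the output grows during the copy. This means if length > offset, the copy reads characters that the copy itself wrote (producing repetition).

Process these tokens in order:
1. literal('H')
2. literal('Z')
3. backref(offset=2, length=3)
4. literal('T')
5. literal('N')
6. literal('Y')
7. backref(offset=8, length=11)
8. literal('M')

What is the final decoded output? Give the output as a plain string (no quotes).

Answer: HZHZHTNYHZHZHTNYHZHM

Derivation:
Token 1: literal('H'). Output: "H"
Token 2: literal('Z'). Output: "HZ"
Token 3: backref(off=2, len=3) (overlapping!). Copied 'HZH' from pos 0. Output: "HZHZH"
Token 4: literal('T'). Output: "HZHZHT"
Token 5: literal('N'). Output: "HZHZHTN"
Token 6: literal('Y'). Output: "HZHZHTNY"
Token 7: backref(off=8, len=11) (overlapping!). Copied 'HZHZHTNYHZH' from pos 0. Output: "HZHZHTNYHZHZHTNYHZH"
Token 8: literal('M'). Output: "HZHZHTNYHZHZHTNYHZHM"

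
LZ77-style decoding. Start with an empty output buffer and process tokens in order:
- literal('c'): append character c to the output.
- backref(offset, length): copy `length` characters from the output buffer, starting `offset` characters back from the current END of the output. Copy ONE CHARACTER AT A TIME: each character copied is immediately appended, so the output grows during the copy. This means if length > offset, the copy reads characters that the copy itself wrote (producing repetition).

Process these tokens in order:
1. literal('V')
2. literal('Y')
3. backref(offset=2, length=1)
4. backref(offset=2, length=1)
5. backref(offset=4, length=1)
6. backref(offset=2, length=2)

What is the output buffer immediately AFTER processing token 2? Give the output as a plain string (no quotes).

Answer: VY

Derivation:
Token 1: literal('V'). Output: "V"
Token 2: literal('Y'). Output: "VY"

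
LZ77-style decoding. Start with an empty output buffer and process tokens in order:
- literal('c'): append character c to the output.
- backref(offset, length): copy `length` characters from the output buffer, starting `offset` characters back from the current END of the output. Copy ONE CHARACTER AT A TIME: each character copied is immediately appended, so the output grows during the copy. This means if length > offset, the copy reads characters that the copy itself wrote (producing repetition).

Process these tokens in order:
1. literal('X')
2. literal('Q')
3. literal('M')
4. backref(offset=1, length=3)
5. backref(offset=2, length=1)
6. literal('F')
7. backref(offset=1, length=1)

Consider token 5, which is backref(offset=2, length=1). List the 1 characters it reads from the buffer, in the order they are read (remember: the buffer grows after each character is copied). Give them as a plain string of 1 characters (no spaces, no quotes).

Answer: M

Derivation:
Token 1: literal('X'). Output: "X"
Token 2: literal('Q'). Output: "XQ"
Token 3: literal('M'). Output: "XQM"
Token 4: backref(off=1, len=3) (overlapping!). Copied 'MMM' from pos 2. Output: "XQMMMM"
Token 5: backref(off=2, len=1). Buffer before: "XQMMMM" (len 6)
  byte 1: read out[4]='M', append. Buffer now: "XQMMMMM"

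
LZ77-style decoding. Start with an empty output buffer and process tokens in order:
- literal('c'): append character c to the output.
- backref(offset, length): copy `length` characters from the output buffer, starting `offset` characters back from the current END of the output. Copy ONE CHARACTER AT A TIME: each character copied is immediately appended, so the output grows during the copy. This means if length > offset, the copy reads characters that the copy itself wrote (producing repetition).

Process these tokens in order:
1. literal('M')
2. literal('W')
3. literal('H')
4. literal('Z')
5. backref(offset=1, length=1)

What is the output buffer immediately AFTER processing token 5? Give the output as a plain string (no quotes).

Token 1: literal('M'). Output: "M"
Token 2: literal('W'). Output: "MW"
Token 3: literal('H'). Output: "MWH"
Token 4: literal('Z'). Output: "MWHZ"
Token 5: backref(off=1, len=1). Copied 'Z' from pos 3. Output: "MWHZZ"

Answer: MWHZZ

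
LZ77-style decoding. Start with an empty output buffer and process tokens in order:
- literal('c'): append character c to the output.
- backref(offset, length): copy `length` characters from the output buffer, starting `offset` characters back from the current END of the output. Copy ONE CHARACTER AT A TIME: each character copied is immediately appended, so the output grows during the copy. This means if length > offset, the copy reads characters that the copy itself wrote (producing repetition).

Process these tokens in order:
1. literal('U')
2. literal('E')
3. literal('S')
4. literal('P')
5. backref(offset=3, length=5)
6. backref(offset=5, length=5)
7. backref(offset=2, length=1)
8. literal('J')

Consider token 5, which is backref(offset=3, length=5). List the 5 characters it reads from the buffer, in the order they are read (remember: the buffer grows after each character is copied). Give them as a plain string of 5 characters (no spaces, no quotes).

Token 1: literal('U'). Output: "U"
Token 2: literal('E'). Output: "UE"
Token 3: literal('S'). Output: "UES"
Token 4: literal('P'). Output: "UESP"
Token 5: backref(off=3, len=5). Buffer before: "UESP" (len 4)
  byte 1: read out[1]='E', append. Buffer now: "UESPE"
  byte 2: read out[2]='S', append. Buffer now: "UESPES"
  byte 3: read out[3]='P', append. Buffer now: "UESPESP"
  byte 4: read out[4]='E', append. Buffer now: "UESPESPE"
  byte 5: read out[5]='S', append. Buffer now: "UESPESPES"

Answer: ESPES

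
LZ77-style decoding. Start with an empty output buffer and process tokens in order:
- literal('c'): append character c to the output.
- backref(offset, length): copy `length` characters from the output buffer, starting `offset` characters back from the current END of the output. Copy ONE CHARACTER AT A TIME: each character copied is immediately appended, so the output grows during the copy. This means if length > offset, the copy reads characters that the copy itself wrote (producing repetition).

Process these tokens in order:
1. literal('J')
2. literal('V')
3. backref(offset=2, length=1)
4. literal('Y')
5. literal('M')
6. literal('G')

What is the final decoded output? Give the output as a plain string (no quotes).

Token 1: literal('J'). Output: "J"
Token 2: literal('V'). Output: "JV"
Token 3: backref(off=2, len=1). Copied 'J' from pos 0. Output: "JVJ"
Token 4: literal('Y'). Output: "JVJY"
Token 5: literal('M'). Output: "JVJYM"
Token 6: literal('G'). Output: "JVJYMG"

Answer: JVJYMG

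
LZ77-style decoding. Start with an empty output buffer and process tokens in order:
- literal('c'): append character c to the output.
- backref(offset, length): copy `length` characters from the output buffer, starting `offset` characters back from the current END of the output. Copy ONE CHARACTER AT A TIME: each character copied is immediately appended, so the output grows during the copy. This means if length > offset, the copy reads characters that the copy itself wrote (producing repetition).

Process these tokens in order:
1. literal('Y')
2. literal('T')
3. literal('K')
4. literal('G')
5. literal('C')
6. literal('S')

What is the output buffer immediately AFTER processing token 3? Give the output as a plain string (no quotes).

Token 1: literal('Y'). Output: "Y"
Token 2: literal('T'). Output: "YT"
Token 3: literal('K'). Output: "YTK"

Answer: YTK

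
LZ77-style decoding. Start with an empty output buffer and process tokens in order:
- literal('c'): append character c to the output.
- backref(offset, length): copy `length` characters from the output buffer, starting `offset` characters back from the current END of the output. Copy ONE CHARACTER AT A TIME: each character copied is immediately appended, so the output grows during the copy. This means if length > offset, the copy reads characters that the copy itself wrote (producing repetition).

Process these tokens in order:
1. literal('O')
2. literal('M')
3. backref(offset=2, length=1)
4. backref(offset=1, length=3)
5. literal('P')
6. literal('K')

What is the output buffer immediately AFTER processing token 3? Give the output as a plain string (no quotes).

Answer: OMO

Derivation:
Token 1: literal('O'). Output: "O"
Token 2: literal('M'). Output: "OM"
Token 3: backref(off=2, len=1). Copied 'O' from pos 0. Output: "OMO"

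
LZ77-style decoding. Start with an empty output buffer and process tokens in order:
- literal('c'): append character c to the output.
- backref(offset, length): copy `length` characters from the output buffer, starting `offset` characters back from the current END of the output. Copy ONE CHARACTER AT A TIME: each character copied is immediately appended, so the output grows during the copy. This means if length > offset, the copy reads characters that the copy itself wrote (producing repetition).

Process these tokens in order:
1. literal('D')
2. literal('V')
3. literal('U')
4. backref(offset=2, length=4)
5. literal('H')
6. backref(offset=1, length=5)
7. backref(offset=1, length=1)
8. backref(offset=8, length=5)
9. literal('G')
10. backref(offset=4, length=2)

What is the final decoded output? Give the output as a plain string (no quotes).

Token 1: literal('D'). Output: "D"
Token 2: literal('V'). Output: "DV"
Token 3: literal('U'). Output: "DVU"
Token 4: backref(off=2, len=4) (overlapping!). Copied 'VUVU' from pos 1. Output: "DVUVUVU"
Token 5: literal('H'). Output: "DVUVUVUH"
Token 6: backref(off=1, len=5) (overlapping!). Copied 'HHHHH' from pos 7. Output: "DVUVUVUHHHHHH"
Token 7: backref(off=1, len=1). Copied 'H' from pos 12. Output: "DVUVUVUHHHHHHH"
Token 8: backref(off=8, len=5). Copied 'UHHHH' from pos 6. Output: "DVUVUVUHHHHHHHUHHHH"
Token 9: literal('G'). Output: "DVUVUVUHHHHHHHUHHHHG"
Token 10: backref(off=4, len=2). Copied 'HH' from pos 16. Output: "DVUVUVUHHHHHHHUHHHHGHH"

Answer: DVUVUVUHHHHHHHUHHHHGHH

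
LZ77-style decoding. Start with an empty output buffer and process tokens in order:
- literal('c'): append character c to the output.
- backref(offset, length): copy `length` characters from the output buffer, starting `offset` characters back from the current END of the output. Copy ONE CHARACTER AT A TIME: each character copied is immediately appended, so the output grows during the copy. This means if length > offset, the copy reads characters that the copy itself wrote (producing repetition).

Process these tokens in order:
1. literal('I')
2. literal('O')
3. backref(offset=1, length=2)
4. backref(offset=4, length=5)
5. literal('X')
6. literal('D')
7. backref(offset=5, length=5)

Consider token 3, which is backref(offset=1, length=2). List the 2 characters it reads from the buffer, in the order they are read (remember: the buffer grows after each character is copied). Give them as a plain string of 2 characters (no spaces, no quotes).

Answer: OO

Derivation:
Token 1: literal('I'). Output: "I"
Token 2: literal('O'). Output: "IO"
Token 3: backref(off=1, len=2). Buffer before: "IO" (len 2)
  byte 1: read out[1]='O', append. Buffer now: "IOO"
  byte 2: read out[2]='O', append. Buffer now: "IOOO"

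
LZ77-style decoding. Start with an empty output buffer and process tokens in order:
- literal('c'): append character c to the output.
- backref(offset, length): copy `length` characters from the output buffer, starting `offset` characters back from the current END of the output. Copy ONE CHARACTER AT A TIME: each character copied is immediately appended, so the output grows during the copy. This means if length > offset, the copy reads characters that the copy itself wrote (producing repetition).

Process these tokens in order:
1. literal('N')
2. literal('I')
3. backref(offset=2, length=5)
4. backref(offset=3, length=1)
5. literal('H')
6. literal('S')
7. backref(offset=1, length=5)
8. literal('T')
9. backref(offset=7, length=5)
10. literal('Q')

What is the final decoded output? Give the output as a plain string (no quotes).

Answer: NINININNHSSSSSSTSSSSSQ

Derivation:
Token 1: literal('N'). Output: "N"
Token 2: literal('I'). Output: "NI"
Token 3: backref(off=2, len=5) (overlapping!). Copied 'NININ' from pos 0. Output: "NINININ"
Token 4: backref(off=3, len=1). Copied 'N' from pos 4. Output: "NINININN"
Token 5: literal('H'). Output: "NINININNH"
Token 6: literal('S'). Output: "NINININNHS"
Token 7: backref(off=1, len=5) (overlapping!). Copied 'SSSSS' from pos 9. Output: "NINININNHSSSSSS"
Token 8: literal('T'). Output: "NINININNHSSSSSST"
Token 9: backref(off=7, len=5). Copied 'SSSSS' from pos 9. Output: "NINININNHSSSSSSTSSSSS"
Token 10: literal('Q'). Output: "NINININNHSSSSSSTSSSSSQ"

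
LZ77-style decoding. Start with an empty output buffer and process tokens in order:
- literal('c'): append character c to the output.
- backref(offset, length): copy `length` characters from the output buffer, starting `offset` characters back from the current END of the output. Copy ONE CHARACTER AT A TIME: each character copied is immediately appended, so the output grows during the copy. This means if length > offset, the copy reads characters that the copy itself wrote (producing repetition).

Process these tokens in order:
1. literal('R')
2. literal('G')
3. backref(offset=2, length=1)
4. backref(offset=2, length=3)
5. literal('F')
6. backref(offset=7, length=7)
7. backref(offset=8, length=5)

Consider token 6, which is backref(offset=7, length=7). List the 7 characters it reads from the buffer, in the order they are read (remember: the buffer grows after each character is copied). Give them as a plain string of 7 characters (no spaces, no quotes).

Token 1: literal('R'). Output: "R"
Token 2: literal('G'). Output: "RG"
Token 3: backref(off=2, len=1). Copied 'R' from pos 0. Output: "RGR"
Token 4: backref(off=2, len=3) (overlapping!). Copied 'GRG' from pos 1. Output: "RGRGRG"
Token 5: literal('F'). Output: "RGRGRGF"
Token 6: backref(off=7, len=7). Buffer before: "RGRGRGF" (len 7)
  byte 1: read out[0]='R', append. Buffer now: "RGRGRGFR"
  byte 2: read out[1]='G', append. Buffer now: "RGRGRGFRG"
  byte 3: read out[2]='R', append. Buffer now: "RGRGRGFRGR"
  byte 4: read out[3]='G', append. Buffer now: "RGRGRGFRGRG"
  byte 5: read out[4]='R', append. Buffer now: "RGRGRGFRGRGR"
  byte 6: read out[5]='G', append. Buffer now: "RGRGRGFRGRGRG"
  byte 7: read out[6]='F', append. Buffer now: "RGRGRGFRGRGRGF"

Answer: RGRGRGF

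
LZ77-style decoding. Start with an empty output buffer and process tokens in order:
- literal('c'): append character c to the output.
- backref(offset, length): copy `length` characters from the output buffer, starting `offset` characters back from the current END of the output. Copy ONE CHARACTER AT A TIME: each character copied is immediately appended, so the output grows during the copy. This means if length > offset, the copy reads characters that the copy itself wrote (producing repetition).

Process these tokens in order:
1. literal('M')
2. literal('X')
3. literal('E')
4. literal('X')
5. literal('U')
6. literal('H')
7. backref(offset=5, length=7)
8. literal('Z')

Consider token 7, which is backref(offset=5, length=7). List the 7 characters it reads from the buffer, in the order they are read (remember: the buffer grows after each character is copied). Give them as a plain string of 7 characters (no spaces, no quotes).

Token 1: literal('M'). Output: "M"
Token 2: literal('X'). Output: "MX"
Token 3: literal('E'). Output: "MXE"
Token 4: literal('X'). Output: "MXEX"
Token 5: literal('U'). Output: "MXEXU"
Token 6: literal('H'). Output: "MXEXUH"
Token 7: backref(off=5, len=7). Buffer before: "MXEXUH" (len 6)
  byte 1: read out[1]='X', append. Buffer now: "MXEXUHX"
  byte 2: read out[2]='E', append. Buffer now: "MXEXUHXE"
  byte 3: read out[3]='X', append. Buffer now: "MXEXUHXEX"
  byte 4: read out[4]='U', append. Buffer now: "MXEXUHXEXU"
  byte 5: read out[5]='H', append. Buffer now: "MXEXUHXEXUH"
  byte 6: read out[6]='X', append. Buffer now: "MXEXUHXEXUHX"
  byte 7: read out[7]='E', append. Buffer now: "MXEXUHXEXUHXE"

Answer: XEXUHXE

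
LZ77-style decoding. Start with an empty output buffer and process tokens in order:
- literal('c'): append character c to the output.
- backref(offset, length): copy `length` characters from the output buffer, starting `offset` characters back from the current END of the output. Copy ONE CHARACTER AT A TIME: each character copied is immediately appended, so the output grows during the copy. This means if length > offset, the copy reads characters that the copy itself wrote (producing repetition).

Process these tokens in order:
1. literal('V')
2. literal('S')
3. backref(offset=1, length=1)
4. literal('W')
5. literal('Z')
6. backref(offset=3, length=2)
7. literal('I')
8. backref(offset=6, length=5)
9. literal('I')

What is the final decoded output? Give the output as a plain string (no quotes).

Token 1: literal('V'). Output: "V"
Token 2: literal('S'). Output: "VS"
Token 3: backref(off=1, len=1). Copied 'S' from pos 1. Output: "VSS"
Token 4: literal('W'). Output: "VSSW"
Token 5: literal('Z'). Output: "VSSWZ"
Token 6: backref(off=3, len=2). Copied 'SW' from pos 2. Output: "VSSWZSW"
Token 7: literal('I'). Output: "VSSWZSWI"
Token 8: backref(off=6, len=5). Copied 'SWZSW' from pos 2. Output: "VSSWZSWISWZSW"
Token 9: literal('I'). Output: "VSSWZSWISWZSWI"

Answer: VSSWZSWISWZSWI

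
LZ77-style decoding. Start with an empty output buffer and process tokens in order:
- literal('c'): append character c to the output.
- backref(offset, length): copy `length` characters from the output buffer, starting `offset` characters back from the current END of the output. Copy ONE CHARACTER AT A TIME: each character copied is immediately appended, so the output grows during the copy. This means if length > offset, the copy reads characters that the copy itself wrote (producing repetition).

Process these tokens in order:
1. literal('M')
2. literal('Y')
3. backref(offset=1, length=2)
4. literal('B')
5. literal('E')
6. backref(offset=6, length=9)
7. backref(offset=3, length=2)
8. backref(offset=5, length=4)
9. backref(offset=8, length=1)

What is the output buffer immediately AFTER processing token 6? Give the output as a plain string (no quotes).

Answer: MYYYBEMYYYBEMYY

Derivation:
Token 1: literal('M'). Output: "M"
Token 2: literal('Y'). Output: "MY"
Token 3: backref(off=1, len=2) (overlapping!). Copied 'YY' from pos 1. Output: "MYYY"
Token 4: literal('B'). Output: "MYYYB"
Token 5: literal('E'). Output: "MYYYBE"
Token 6: backref(off=6, len=9) (overlapping!). Copied 'MYYYBEMYY' from pos 0. Output: "MYYYBEMYYYBEMYY"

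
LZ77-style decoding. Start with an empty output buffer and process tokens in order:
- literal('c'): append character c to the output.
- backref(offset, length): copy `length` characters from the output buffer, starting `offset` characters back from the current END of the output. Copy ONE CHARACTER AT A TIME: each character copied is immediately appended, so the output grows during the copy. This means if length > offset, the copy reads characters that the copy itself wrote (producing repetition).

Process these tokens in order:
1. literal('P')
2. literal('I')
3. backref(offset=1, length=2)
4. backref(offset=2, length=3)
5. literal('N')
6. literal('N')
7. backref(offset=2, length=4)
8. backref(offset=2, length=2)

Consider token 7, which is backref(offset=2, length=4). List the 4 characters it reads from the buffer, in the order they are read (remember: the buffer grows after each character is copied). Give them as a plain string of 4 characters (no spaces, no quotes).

Token 1: literal('P'). Output: "P"
Token 2: literal('I'). Output: "PI"
Token 3: backref(off=1, len=2) (overlapping!). Copied 'II' from pos 1. Output: "PIII"
Token 4: backref(off=2, len=3) (overlapping!). Copied 'III' from pos 2. Output: "PIIIIII"
Token 5: literal('N'). Output: "PIIIIIIN"
Token 6: literal('N'). Output: "PIIIIIINN"
Token 7: backref(off=2, len=4). Buffer before: "PIIIIIINN" (len 9)
  byte 1: read out[7]='N', append. Buffer now: "PIIIIIINNN"
  byte 2: read out[8]='N', append. Buffer now: "PIIIIIINNNN"
  byte 3: read out[9]='N', append. Buffer now: "PIIIIIINNNNN"
  byte 4: read out[10]='N', append. Buffer now: "PIIIIIINNNNNN"

Answer: NNNN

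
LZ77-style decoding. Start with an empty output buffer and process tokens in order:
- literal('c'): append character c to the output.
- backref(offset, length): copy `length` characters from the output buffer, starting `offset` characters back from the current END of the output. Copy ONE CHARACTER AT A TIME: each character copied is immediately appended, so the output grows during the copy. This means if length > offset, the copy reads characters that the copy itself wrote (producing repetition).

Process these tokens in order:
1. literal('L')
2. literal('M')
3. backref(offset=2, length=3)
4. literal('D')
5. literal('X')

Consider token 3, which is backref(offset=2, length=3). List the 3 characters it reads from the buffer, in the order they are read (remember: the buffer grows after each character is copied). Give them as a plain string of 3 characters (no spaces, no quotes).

Answer: LML

Derivation:
Token 1: literal('L'). Output: "L"
Token 2: literal('M'). Output: "LM"
Token 3: backref(off=2, len=3). Buffer before: "LM" (len 2)
  byte 1: read out[0]='L', append. Buffer now: "LML"
  byte 2: read out[1]='M', append. Buffer now: "LMLM"
  byte 3: read out[2]='L', append. Buffer now: "LMLML"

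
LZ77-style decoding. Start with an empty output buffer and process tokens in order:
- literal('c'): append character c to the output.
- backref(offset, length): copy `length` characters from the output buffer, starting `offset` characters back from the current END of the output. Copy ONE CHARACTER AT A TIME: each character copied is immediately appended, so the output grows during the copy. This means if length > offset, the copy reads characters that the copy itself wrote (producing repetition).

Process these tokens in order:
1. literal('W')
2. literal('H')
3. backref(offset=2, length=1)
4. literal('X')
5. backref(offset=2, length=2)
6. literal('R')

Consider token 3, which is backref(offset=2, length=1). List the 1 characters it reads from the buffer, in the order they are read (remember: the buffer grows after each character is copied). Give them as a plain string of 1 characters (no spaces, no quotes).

Token 1: literal('W'). Output: "W"
Token 2: literal('H'). Output: "WH"
Token 3: backref(off=2, len=1). Buffer before: "WH" (len 2)
  byte 1: read out[0]='W', append. Buffer now: "WHW"

Answer: W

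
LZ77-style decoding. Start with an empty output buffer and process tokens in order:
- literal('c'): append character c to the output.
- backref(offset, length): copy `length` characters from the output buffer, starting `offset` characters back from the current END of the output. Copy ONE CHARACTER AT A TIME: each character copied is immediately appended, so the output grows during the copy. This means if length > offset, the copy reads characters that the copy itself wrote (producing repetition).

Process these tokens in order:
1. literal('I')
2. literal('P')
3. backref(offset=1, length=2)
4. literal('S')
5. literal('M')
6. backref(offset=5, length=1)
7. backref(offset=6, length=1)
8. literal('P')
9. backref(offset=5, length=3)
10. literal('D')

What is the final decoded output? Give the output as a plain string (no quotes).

Answer: IPPPSMPPPSMPD

Derivation:
Token 1: literal('I'). Output: "I"
Token 2: literal('P'). Output: "IP"
Token 3: backref(off=1, len=2) (overlapping!). Copied 'PP' from pos 1. Output: "IPPP"
Token 4: literal('S'). Output: "IPPPS"
Token 5: literal('M'). Output: "IPPPSM"
Token 6: backref(off=5, len=1). Copied 'P' from pos 1. Output: "IPPPSMP"
Token 7: backref(off=6, len=1). Copied 'P' from pos 1. Output: "IPPPSMPP"
Token 8: literal('P'). Output: "IPPPSMPPP"
Token 9: backref(off=5, len=3). Copied 'SMP' from pos 4. Output: "IPPPSMPPPSMP"
Token 10: literal('D'). Output: "IPPPSMPPPSMPD"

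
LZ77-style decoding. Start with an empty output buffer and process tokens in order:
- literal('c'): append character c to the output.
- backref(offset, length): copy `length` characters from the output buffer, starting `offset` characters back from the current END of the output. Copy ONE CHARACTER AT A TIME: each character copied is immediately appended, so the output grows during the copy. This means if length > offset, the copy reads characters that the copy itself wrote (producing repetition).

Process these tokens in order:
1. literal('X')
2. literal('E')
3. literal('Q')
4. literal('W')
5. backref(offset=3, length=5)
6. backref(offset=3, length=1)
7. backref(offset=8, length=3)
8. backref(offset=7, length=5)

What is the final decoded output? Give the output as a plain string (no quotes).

Answer: XEQWEQWEQWQWEWEQWQ

Derivation:
Token 1: literal('X'). Output: "X"
Token 2: literal('E'). Output: "XE"
Token 3: literal('Q'). Output: "XEQ"
Token 4: literal('W'). Output: "XEQW"
Token 5: backref(off=3, len=5) (overlapping!). Copied 'EQWEQ' from pos 1. Output: "XEQWEQWEQ"
Token 6: backref(off=3, len=1). Copied 'W' from pos 6. Output: "XEQWEQWEQW"
Token 7: backref(off=8, len=3). Copied 'QWE' from pos 2. Output: "XEQWEQWEQWQWE"
Token 8: backref(off=7, len=5). Copied 'WEQWQ' from pos 6. Output: "XEQWEQWEQWQWEWEQWQ"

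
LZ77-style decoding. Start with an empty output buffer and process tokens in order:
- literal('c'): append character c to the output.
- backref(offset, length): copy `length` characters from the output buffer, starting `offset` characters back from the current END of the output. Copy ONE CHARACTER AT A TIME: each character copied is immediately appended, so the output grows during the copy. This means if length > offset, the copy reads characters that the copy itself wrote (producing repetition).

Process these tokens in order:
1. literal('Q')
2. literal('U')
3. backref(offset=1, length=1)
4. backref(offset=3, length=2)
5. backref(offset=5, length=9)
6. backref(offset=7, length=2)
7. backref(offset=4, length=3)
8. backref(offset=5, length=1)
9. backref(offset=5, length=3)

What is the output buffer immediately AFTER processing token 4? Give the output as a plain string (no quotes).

Answer: QUUQU

Derivation:
Token 1: literal('Q'). Output: "Q"
Token 2: literal('U'). Output: "QU"
Token 3: backref(off=1, len=1). Copied 'U' from pos 1. Output: "QUU"
Token 4: backref(off=3, len=2). Copied 'QU' from pos 0. Output: "QUUQU"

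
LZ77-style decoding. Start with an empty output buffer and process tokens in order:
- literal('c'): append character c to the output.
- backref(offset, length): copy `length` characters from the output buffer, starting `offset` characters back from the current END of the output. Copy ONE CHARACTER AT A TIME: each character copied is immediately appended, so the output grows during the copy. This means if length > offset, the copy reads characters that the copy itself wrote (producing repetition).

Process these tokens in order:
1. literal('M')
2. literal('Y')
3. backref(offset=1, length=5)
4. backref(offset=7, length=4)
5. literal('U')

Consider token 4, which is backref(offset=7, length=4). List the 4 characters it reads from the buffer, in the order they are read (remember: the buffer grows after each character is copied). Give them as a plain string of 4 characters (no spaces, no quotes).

Token 1: literal('M'). Output: "M"
Token 2: literal('Y'). Output: "MY"
Token 3: backref(off=1, len=5) (overlapping!). Copied 'YYYYY' from pos 1. Output: "MYYYYYY"
Token 4: backref(off=7, len=4). Buffer before: "MYYYYYY" (len 7)
  byte 1: read out[0]='M', append. Buffer now: "MYYYYYYM"
  byte 2: read out[1]='Y', append. Buffer now: "MYYYYYYMY"
  byte 3: read out[2]='Y', append. Buffer now: "MYYYYYYMYY"
  byte 4: read out[3]='Y', append. Buffer now: "MYYYYYYMYYY"

Answer: MYYY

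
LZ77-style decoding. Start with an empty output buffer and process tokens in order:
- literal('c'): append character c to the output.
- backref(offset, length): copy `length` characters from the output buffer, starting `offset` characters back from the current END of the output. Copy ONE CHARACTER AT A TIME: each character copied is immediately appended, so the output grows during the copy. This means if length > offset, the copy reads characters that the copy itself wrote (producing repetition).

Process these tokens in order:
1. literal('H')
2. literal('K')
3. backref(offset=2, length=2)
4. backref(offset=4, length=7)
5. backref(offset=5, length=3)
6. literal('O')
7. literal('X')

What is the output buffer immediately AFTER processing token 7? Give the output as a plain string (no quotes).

Answer: HKHKHKHKHKHHKHOX

Derivation:
Token 1: literal('H'). Output: "H"
Token 2: literal('K'). Output: "HK"
Token 3: backref(off=2, len=2). Copied 'HK' from pos 0. Output: "HKHK"
Token 4: backref(off=4, len=7) (overlapping!). Copied 'HKHKHKH' from pos 0. Output: "HKHKHKHKHKH"
Token 5: backref(off=5, len=3). Copied 'HKH' from pos 6. Output: "HKHKHKHKHKHHKH"
Token 6: literal('O'). Output: "HKHKHKHKHKHHKHO"
Token 7: literal('X'). Output: "HKHKHKHKHKHHKHOX"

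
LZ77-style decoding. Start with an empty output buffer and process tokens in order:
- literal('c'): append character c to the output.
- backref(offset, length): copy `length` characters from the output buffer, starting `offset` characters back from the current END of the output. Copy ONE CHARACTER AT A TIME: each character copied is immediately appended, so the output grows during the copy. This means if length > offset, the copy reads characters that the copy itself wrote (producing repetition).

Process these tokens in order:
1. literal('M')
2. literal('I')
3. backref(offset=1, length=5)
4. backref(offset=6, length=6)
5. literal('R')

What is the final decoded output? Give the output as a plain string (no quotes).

Token 1: literal('M'). Output: "M"
Token 2: literal('I'). Output: "MI"
Token 3: backref(off=1, len=5) (overlapping!). Copied 'IIIII' from pos 1. Output: "MIIIIII"
Token 4: backref(off=6, len=6). Copied 'IIIIII' from pos 1. Output: "MIIIIIIIIIIII"
Token 5: literal('R'). Output: "MIIIIIIIIIIIIR"

Answer: MIIIIIIIIIIIIR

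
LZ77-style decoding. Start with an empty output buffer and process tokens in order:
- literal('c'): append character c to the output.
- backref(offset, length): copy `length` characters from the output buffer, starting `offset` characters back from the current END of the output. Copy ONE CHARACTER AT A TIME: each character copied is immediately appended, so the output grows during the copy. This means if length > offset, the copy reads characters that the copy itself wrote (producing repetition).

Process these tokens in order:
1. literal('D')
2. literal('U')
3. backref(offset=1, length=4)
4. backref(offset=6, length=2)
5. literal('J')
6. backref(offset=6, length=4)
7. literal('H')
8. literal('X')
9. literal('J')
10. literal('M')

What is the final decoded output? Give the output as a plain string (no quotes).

Answer: DUUUUUDUJUUUDHXJM

Derivation:
Token 1: literal('D'). Output: "D"
Token 2: literal('U'). Output: "DU"
Token 3: backref(off=1, len=4) (overlapping!). Copied 'UUUU' from pos 1. Output: "DUUUUU"
Token 4: backref(off=6, len=2). Copied 'DU' from pos 0. Output: "DUUUUUDU"
Token 5: literal('J'). Output: "DUUUUUDUJ"
Token 6: backref(off=6, len=4). Copied 'UUUD' from pos 3. Output: "DUUUUUDUJUUUD"
Token 7: literal('H'). Output: "DUUUUUDUJUUUDH"
Token 8: literal('X'). Output: "DUUUUUDUJUUUDHX"
Token 9: literal('J'). Output: "DUUUUUDUJUUUDHXJ"
Token 10: literal('M'). Output: "DUUUUUDUJUUUDHXJM"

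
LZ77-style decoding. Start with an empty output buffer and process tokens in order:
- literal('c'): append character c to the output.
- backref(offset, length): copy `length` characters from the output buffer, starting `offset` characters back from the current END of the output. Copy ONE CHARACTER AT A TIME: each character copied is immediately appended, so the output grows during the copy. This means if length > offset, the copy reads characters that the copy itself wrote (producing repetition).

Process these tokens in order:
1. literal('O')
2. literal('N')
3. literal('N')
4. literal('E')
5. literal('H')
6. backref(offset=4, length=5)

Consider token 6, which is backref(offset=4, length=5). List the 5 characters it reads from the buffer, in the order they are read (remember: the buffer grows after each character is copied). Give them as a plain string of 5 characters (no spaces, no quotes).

Answer: NNEHN

Derivation:
Token 1: literal('O'). Output: "O"
Token 2: literal('N'). Output: "ON"
Token 3: literal('N'). Output: "ONN"
Token 4: literal('E'). Output: "ONNE"
Token 5: literal('H'). Output: "ONNEH"
Token 6: backref(off=4, len=5). Buffer before: "ONNEH" (len 5)
  byte 1: read out[1]='N', append. Buffer now: "ONNEHN"
  byte 2: read out[2]='N', append. Buffer now: "ONNEHNN"
  byte 3: read out[3]='E', append. Buffer now: "ONNEHNNE"
  byte 4: read out[4]='H', append. Buffer now: "ONNEHNNEH"
  byte 5: read out[5]='N', append. Buffer now: "ONNEHNNEHN"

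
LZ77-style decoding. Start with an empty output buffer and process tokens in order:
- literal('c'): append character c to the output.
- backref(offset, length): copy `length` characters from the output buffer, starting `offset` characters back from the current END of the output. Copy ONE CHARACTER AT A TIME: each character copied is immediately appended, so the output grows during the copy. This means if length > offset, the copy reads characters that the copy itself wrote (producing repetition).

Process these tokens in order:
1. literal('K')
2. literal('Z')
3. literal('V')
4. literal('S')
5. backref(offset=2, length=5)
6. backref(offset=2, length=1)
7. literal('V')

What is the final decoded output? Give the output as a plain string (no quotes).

Token 1: literal('K'). Output: "K"
Token 2: literal('Z'). Output: "KZ"
Token 3: literal('V'). Output: "KZV"
Token 4: literal('S'). Output: "KZVS"
Token 5: backref(off=2, len=5) (overlapping!). Copied 'VSVSV' from pos 2. Output: "KZVSVSVSV"
Token 6: backref(off=2, len=1). Copied 'S' from pos 7. Output: "KZVSVSVSVS"
Token 7: literal('V'). Output: "KZVSVSVSVSV"

Answer: KZVSVSVSVSV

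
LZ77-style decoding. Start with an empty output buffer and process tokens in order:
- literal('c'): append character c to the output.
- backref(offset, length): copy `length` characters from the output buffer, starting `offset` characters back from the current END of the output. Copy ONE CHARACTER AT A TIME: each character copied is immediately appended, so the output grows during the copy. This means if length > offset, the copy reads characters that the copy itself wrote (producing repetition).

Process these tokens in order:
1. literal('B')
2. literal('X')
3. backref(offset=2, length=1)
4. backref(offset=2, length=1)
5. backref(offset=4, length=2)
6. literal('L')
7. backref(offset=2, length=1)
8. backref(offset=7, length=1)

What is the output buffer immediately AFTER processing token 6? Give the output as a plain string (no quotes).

Token 1: literal('B'). Output: "B"
Token 2: literal('X'). Output: "BX"
Token 3: backref(off=2, len=1). Copied 'B' from pos 0. Output: "BXB"
Token 4: backref(off=2, len=1). Copied 'X' from pos 1. Output: "BXBX"
Token 5: backref(off=4, len=2). Copied 'BX' from pos 0. Output: "BXBXBX"
Token 6: literal('L'). Output: "BXBXBXL"

Answer: BXBXBXL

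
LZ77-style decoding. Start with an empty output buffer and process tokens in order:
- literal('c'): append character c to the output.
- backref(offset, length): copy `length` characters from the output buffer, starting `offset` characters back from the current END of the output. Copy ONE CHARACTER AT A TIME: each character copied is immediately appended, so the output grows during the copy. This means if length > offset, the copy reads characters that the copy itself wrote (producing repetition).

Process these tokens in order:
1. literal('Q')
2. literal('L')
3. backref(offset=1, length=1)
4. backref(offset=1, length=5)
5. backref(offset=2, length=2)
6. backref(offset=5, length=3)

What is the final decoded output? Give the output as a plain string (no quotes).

Answer: QLLLLLLLLLLLL

Derivation:
Token 1: literal('Q'). Output: "Q"
Token 2: literal('L'). Output: "QL"
Token 3: backref(off=1, len=1). Copied 'L' from pos 1. Output: "QLL"
Token 4: backref(off=1, len=5) (overlapping!). Copied 'LLLLL' from pos 2. Output: "QLLLLLLL"
Token 5: backref(off=2, len=2). Copied 'LL' from pos 6. Output: "QLLLLLLLLL"
Token 6: backref(off=5, len=3). Copied 'LLL' from pos 5. Output: "QLLLLLLLLLLLL"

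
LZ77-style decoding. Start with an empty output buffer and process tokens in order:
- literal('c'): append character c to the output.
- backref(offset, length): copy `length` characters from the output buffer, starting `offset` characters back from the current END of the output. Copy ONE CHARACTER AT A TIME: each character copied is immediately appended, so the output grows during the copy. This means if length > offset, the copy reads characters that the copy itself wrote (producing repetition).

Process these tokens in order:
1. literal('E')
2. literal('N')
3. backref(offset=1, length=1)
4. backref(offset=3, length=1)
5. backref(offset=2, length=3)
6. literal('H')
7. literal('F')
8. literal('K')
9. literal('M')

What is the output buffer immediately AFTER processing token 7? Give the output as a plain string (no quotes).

Answer: ENNENENHF

Derivation:
Token 1: literal('E'). Output: "E"
Token 2: literal('N'). Output: "EN"
Token 3: backref(off=1, len=1). Copied 'N' from pos 1. Output: "ENN"
Token 4: backref(off=3, len=1). Copied 'E' from pos 0. Output: "ENNE"
Token 5: backref(off=2, len=3) (overlapping!). Copied 'NEN' from pos 2. Output: "ENNENEN"
Token 6: literal('H'). Output: "ENNENENH"
Token 7: literal('F'). Output: "ENNENENHF"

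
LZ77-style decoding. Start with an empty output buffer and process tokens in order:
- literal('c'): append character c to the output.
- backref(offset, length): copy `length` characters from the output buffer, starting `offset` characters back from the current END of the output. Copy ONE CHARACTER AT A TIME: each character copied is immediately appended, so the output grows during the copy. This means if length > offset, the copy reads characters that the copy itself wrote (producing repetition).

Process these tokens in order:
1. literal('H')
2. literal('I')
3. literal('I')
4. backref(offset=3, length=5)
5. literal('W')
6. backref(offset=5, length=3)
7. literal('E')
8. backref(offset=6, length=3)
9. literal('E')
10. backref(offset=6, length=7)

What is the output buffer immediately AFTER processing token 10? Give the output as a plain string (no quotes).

Answer: HIIHIIHIWIIHEIWIEHEIWIEH

Derivation:
Token 1: literal('H'). Output: "H"
Token 2: literal('I'). Output: "HI"
Token 3: literal('I'). Output: "HII"
Token 4: backref(off=3, len=5) (overlapping!). Copied 'HIIHI' from pos 0. Output: "HIIHIIHI"
Token 5: literal('W'). Output: "HIIHIIHIW"
Token 6: backref(off=5, len=3). Copied 'IIH' from pos 4. Output: "HIIHIIHIWIIH"
Token 7: literal('E'). Output: "HIIHIIHIWIIHE"
Token 8: backref(off=6, len=3). Copied 'IWI' from pos 7. Output: "HIIHIIHIWIIHEIWI"
Token 9: literal('E'). Output: "HIIHIIHIWIIHEIWIE"
Token 10: backref(off=6, len=7) (overlapping!). Copied 'HEIWIEH' from pos 11. Output: "HIIHIIHIWIIHEIWIEHEIWIEH"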